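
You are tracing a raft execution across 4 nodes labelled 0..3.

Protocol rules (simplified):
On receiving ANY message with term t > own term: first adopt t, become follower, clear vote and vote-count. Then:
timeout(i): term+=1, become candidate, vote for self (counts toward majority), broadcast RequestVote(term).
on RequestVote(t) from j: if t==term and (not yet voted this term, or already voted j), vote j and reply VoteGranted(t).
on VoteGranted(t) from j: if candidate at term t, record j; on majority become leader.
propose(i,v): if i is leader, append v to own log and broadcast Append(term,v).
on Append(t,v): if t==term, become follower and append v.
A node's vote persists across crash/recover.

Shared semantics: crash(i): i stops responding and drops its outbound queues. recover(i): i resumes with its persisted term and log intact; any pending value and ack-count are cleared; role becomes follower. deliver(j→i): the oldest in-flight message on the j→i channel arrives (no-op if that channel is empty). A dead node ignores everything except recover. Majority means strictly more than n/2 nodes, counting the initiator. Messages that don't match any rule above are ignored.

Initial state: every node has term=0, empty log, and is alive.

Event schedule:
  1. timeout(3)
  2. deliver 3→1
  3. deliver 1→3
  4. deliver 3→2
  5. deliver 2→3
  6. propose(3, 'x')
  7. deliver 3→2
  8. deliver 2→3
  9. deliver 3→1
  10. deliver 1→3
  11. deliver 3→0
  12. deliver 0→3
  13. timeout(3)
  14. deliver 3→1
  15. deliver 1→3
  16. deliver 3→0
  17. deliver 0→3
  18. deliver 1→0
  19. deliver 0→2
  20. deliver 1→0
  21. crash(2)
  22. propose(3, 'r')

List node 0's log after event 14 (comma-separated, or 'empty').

empty

step 1 timeout(3): 3={cand,t=1,log=-}
step 2 deliver 3→1: 1={foll,t=1,log=-}
step 3 deliver 1→3: —
step 4 deliver 3→2: 2={foll,t=1,log=-}
step 5 deliver 2→3: 3={lead,t=1,log=-}
step 6 propose(3,'x'): 3={lead,t=1,log=x}
step 7 deliver 3→2: 2={foll,t=1,log=x}
step 8 deliver 2→3: —
step 9 deliver 3→1: 1={foll,t=1,log=x}
step 10 deliver 1→3: —
step 11 deliver 3→0: 0={foll,t=1,log=-}
step 12 deliver 0→3: —
step 13 timeout(3): 3={cand,t=2,log=x}
step 14 deliver 3→1: 1={foll,t=2,log=x}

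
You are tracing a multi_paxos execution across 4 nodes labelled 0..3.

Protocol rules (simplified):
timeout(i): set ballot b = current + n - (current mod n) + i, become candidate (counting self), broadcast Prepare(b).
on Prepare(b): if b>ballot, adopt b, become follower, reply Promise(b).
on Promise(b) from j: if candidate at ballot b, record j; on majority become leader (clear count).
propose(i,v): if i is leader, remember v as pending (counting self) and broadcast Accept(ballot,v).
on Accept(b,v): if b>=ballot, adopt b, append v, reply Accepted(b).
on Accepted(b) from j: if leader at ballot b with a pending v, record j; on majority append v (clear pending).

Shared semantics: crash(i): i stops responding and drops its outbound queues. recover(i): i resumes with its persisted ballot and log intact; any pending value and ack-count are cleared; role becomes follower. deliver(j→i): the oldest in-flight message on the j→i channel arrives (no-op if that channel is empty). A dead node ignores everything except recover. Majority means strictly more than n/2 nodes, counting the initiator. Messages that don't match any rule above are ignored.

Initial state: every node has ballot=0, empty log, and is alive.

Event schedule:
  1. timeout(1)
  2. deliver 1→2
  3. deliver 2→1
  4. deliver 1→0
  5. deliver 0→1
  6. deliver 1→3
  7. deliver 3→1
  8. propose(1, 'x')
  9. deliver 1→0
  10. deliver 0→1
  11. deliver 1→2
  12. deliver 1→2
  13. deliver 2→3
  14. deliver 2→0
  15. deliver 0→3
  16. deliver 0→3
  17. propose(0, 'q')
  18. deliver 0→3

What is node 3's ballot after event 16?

5

[1] timeout(1) → N1(cand b5 [-])
[2] deliver 1→2 → N2(foll b5 [-])
[3] deliver 2→1 → ∅
[4] deliver 1→0 → N0(foll b5 [-])
[5] deliver 0→1 → N1(lead b5 [-])
[6] deliver 1→3 → N3(foll b5 [-])
[7] deliver 3→1 → ∅
[8] propose(1,'x') → ∅
[9] deliver 1→0 → N0(foll b5 [x])
[10] deliver 0→1 → ∅
[11] deliver 1→2 → N2(foll b5 [x])
[12] deliver 1→2 → ∅
[13] deliver 2→3 → ∅
[14] deliver 2→0 → ∅
[15] deliver 0→3 → ∅
[16] deliver 0→3 → ∅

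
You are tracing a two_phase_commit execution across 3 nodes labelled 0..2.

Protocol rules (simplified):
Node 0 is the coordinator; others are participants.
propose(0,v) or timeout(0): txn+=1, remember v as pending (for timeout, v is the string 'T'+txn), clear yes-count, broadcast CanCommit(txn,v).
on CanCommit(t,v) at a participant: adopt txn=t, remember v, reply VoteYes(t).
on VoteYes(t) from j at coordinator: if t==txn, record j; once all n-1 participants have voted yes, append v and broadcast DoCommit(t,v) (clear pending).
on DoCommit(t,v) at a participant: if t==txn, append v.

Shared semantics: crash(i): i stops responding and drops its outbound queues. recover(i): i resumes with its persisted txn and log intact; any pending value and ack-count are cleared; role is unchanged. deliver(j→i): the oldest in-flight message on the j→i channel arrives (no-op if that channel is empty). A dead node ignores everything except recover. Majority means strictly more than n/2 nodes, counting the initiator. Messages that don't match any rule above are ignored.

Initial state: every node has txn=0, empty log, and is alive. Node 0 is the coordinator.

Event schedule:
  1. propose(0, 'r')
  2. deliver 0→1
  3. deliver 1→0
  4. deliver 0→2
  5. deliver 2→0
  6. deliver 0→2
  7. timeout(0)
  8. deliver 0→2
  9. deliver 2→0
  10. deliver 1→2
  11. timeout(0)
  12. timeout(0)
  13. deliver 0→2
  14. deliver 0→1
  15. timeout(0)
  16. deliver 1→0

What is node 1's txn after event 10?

1

1. propose(0,'r'):  <0:coor t1 ->
2. deliver 0→1:  <1:part t1 ->
3. deliver 1→0:  nop
4. deliver 0→2:  <2:part t1 ->
5. deliver 2→0:  <0:coor t1 r>
6. deliver 0→2:  <2:part t1 r>
7. timeout(0):  <0:coor t2 r>
8. deliver 0→2:  <2:part t2 r>
9. deliver 2→0:  nop
10. deliver 1→2:  nop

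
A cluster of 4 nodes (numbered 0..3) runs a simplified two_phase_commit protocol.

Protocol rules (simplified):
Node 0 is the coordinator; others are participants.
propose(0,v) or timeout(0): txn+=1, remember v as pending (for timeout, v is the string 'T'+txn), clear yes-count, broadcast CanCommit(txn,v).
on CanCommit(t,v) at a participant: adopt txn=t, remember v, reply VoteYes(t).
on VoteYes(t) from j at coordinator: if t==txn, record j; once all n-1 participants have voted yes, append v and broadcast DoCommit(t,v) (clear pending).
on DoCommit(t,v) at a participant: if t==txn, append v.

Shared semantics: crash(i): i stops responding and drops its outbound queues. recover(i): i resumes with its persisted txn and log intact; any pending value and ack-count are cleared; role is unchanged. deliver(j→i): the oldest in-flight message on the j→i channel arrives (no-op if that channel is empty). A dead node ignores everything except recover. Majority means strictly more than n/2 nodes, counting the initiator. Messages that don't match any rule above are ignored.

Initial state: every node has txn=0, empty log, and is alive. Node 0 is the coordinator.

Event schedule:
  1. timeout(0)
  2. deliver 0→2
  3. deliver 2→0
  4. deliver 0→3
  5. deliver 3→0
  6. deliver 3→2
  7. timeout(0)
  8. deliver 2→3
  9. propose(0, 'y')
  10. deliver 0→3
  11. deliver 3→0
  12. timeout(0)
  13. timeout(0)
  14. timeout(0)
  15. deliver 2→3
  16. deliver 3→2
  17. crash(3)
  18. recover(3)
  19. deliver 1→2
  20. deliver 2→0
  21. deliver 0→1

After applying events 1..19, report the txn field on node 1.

0

step 1 timeout(0): 0={coor,t=1,log=-}
step 2 deliver 0→2: 2={part,t=1,log=-}
step 3 deliver 2→0: —
step 4 deliver 0→3: 3={part,t=1,log=-}
step 5 deliver 3→0: —
step 6 deliver 3→2: —
step 7 timeout(0): 0={coor,t=2,log=-}
step 8 deliver 2→3: —
step 9 propose(0,'y'): 0={coor,t=3,log=-}
step 10 deliver 0→3: 3={part,t=2,log=-}
step 11 deliver 3→0: —
step 12 timeout(0): 0={coor,t=4,log=-}
step 13 timeout(0): 0={coor,t=5,log=-}
step 14 timeout(0): 0={coor,t=6,log=-}
step 15 deliver 2→3: —
step 16 deliver 3→2: —
step 17 crash(3): 3={✗part,t=2,log=-}
step 18 recover(3): 3={part,t=2,log=-}
step 19 deliver 1→2: —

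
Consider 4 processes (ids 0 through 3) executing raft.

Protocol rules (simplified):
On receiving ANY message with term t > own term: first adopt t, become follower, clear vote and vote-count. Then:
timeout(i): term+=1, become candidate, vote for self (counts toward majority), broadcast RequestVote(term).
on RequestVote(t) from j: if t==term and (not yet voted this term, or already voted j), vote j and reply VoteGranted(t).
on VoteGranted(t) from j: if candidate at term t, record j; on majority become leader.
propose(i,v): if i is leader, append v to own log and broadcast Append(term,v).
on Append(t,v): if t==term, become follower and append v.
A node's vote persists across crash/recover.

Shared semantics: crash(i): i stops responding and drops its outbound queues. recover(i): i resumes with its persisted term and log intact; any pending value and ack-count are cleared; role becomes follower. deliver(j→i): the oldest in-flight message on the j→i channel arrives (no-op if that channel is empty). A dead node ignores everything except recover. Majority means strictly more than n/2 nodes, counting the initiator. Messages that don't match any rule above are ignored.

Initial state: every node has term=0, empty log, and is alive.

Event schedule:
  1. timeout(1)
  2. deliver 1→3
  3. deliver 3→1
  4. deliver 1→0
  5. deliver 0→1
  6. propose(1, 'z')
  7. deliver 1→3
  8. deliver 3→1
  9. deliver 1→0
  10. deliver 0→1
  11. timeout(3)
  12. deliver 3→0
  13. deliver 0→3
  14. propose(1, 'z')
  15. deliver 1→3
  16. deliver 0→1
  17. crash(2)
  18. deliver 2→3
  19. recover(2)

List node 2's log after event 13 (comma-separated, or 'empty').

empty

[1] timeout(1) → N1(cand t1 [-])
[2] deliver 1→3 → N3(foll t1 [-])
[3] deliver 3→1 → ∅
[4] deliver 1→0 → N0(foll t1 [-])
[5] deliver 0→1 → N1(lead t1 [-])
[6] propose(1,'z') → N1(lead t1 [z])
[7] deliver 1→3 → N3(foll t1 [z])
[8] deliver 3→1 → ∅
[9] deliver 1→0 → N0(foll t1 [z])
[10] deliver 0→1 → ∅
[11] timeout(3) → N3(cand t2 [z])
[12] deliver 3→0 → N0(foll t2 [z])
[13] deliver 0→3 → ∅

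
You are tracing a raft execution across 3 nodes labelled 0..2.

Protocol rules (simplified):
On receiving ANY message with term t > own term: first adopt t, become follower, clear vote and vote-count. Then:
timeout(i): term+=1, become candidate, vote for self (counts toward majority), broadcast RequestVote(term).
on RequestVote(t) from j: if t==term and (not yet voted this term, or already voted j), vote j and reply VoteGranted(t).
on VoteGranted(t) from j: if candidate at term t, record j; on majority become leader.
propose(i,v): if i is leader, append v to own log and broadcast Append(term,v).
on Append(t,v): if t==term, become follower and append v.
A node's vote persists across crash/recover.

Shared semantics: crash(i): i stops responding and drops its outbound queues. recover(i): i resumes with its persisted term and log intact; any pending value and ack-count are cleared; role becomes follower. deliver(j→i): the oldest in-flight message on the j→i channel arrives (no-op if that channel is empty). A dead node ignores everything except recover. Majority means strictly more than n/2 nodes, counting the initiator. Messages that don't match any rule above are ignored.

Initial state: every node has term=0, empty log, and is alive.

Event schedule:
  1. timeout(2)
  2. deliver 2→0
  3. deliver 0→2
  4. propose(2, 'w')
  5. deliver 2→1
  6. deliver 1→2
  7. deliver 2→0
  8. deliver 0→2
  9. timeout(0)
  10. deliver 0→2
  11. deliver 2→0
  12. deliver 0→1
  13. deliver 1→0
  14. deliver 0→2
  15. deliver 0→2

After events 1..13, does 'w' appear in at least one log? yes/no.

[1] timeout(2) → N2(cand t1 [-])
[2] deliver 2→0 → N0(foll t1 [-])
[3] deliver 0→2 → N2(lead t1 [-])
[4] propose(2,'w') → N2(lead t1 [w])
[5] deliver 2→1 → N1(foll t1 [-])
[6] deliver 1→2 → ∅
[7] deliver 2→0 → N0(foll t1 [w])
[8] deliver 0→2 → ∅
[9] timeout(0) → N0(cand t2 [w])
[10] deliver 0→2 → N2(foll t2 [w])
[11] deliver 2→0 → N0(lead t2 [w])
[12] deliver 0→1 → N1(foll t2 [-])
[13] deliver 1→0 → ∅

yes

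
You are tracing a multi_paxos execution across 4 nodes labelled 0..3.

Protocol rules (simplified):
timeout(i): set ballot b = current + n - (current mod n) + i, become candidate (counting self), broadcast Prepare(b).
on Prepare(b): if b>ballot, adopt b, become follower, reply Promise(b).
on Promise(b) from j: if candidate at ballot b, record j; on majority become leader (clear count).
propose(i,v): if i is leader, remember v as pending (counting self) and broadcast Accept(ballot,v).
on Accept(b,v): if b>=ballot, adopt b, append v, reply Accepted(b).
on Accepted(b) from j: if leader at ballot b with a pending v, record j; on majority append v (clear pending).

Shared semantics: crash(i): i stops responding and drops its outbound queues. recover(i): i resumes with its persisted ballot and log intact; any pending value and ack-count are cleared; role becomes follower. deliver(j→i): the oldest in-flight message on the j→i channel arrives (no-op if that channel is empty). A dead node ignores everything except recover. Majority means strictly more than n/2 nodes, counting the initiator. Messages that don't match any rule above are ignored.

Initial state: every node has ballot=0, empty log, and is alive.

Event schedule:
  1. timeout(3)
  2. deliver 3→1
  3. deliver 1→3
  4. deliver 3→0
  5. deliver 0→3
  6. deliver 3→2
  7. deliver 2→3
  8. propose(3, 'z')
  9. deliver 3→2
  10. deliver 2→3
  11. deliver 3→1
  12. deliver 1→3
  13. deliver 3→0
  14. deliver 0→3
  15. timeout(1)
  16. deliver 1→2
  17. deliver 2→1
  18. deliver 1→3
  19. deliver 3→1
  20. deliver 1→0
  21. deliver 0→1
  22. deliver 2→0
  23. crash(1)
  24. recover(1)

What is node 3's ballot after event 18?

9

after 1 — timeout(3): n3:cand/b7/[-]
after 2 — deliver 3→1: n1:foll/b7/[-]
after 3 — deliver 1→3: ·
after 4 — deliver 3→0: n0:foll/b7/[-]
after 5 — deliver 0→3: n3:lead/b7/[-]
after 6 — deliver 3→2: n2:foll/b7/[-]
after 7 — deliver 2→3: ·
after 8 — propose(3,'z'): ·
after 9 — deliver 3→2: n2:foll/b7/[z]
after 10 — deliver 2→3: ·
after 11 — deliver 3→1: n1:foll/b7/[z]
after 12 — deliver 1→3: n3:lead/b7/[z]
after 13 — deliver 3→0: n0:foll/b7/[z]
after 14 — deliver 0→3: ·
after 15 — timeout(1): n1:cand/b9/[z]
after 16 — deliver 1→2: n2:foll/b9/[z]
after 17 — deliver 2→1: ·
after 18 — deliver 1→3: n3:foll/b9/[z]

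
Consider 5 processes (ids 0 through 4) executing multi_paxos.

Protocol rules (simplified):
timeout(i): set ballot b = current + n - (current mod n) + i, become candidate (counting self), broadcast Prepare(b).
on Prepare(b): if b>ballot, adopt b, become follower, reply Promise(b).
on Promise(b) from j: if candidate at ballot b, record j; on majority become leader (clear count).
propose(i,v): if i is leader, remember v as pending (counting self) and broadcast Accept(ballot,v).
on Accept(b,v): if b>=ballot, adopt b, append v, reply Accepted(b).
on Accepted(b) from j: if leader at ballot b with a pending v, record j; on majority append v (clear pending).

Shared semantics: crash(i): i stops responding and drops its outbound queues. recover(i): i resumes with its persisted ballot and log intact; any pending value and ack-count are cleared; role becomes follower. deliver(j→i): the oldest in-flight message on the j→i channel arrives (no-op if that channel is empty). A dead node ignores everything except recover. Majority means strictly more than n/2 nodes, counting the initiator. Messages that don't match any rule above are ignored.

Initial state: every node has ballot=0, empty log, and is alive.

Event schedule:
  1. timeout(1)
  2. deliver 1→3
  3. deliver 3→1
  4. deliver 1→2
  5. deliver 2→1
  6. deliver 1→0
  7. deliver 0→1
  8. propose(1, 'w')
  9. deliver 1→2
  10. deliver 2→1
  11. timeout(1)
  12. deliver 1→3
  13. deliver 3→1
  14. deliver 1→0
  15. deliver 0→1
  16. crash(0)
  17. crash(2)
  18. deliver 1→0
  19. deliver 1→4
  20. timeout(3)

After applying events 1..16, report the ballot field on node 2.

6

1. timeout(1):  <1:cand b6 ->
2. deliver 1→3:  <3:foll b6 ->
3. deliver 3→1:  nop
4. deliver 1→2:  <2:foll b6 ->
5. deliver 2→1:  <1:lead b6 ->
6. deliver 1→0:  <0:foll b6 ->
7. deliver 0→1:  nop
8. propose(1,'w'):  nop
9. deliver 1→2:  <2:foll b6 w>
10. deliver 2→1:  nop
11. timeout(1):  <1:cand b11 ->
12. deliver 1→3:  <3:foll b6 w>
13. deliver 3→1:  nop
14. deliver 1→0:  <0:foll b6 w>
15. deliver 0→1:  nop
16. crash(0):  <0:✗foll b6 w>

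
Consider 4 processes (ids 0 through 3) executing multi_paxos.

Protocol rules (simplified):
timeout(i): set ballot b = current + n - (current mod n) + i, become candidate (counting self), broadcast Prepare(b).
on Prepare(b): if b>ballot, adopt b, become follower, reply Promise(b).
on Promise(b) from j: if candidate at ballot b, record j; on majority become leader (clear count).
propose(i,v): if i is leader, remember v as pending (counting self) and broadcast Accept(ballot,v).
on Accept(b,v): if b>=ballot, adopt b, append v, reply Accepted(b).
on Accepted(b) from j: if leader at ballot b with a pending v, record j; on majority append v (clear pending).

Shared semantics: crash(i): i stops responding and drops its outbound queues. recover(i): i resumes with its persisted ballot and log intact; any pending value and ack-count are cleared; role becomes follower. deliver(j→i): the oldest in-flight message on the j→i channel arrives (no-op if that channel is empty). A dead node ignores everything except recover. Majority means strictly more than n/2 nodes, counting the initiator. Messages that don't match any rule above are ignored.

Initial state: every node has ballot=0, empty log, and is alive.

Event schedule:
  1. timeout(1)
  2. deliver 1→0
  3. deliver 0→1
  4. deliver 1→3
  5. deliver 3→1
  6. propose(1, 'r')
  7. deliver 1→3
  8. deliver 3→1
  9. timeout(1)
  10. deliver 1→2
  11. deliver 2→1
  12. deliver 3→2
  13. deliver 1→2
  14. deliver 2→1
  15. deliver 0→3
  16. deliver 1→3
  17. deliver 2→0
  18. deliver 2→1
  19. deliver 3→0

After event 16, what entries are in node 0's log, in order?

e1 timeout(1): 1[cand,b=5,-]
e2 deliver 1→0: 0[foll,b=5,-]
e3 deliver 0→1: ·
e4 deliver 1→3: 3[foll,b=5,-]
e5 deliver 3→1: 1[lead,b=5,-]
e6 propose(1,'r'): ·
e7 deliver 1→3: 3[foll,b=5,r]
e8 deliver 3→1: ·
e9 timeout(1): 1[cand,b=9,-]
e10 deliver 1→2: 2[foll,b=5,-]
e11 deliver 2→1: ·
e12 deliver 3→2: ·
e13 deliver 1→2: 2[foll,b=5,r]
e14 deliver 2→1: ·
e15 deliver 0→3: ·
e16 deliver 1→3: 3[foll,b=9,r]

empty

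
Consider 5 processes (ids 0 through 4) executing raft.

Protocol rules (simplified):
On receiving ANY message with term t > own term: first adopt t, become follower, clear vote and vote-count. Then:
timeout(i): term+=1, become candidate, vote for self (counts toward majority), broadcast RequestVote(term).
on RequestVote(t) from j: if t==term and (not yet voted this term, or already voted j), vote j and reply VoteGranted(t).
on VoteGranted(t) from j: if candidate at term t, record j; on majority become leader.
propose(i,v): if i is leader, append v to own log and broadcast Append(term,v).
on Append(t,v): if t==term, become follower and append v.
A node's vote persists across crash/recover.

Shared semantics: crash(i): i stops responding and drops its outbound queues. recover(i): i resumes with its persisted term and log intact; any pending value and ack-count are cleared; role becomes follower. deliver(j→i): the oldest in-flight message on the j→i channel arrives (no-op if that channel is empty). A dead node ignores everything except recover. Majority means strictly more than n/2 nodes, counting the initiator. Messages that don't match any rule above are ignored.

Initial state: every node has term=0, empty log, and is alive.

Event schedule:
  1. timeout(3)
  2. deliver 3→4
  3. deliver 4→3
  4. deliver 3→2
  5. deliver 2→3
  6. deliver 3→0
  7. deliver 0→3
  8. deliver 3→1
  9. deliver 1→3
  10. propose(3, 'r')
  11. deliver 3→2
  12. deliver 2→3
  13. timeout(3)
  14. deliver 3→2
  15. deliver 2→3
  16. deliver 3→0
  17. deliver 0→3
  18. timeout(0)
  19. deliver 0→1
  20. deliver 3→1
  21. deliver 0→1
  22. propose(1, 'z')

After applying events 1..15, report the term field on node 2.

after 1 — timeout(3): n3:cand/t1/[-]
after 2 — deliver 3→4: n4:foll/t1/[-]
after 3 — deliver 4→3: ·
after 4 — deliver 3→2: n2:foll/t1/[-]
after 5 — deliver 2→3: n3:lead/t1/[-]
after 6 — deliver 3→0: n0:foll/t1/[-]
after 7 — deliver 0→3: ·
after 8 — deliver 3→1: n1:foll/t1/[-]
after 9 — deliver 1→3: ·
after 10 — propose(3,'r'): n3:lead/t1/[r]
after 11 — deliver 3→2: n2:foll/t1/[r]
after 12 — deliver 2→3: ·
after 13 — timeout(3): n3:cand/t2/[r]
after 14 — deliver 3→2: n2:foll/t2/[r]
after 15 — deliver 2→3: ·

2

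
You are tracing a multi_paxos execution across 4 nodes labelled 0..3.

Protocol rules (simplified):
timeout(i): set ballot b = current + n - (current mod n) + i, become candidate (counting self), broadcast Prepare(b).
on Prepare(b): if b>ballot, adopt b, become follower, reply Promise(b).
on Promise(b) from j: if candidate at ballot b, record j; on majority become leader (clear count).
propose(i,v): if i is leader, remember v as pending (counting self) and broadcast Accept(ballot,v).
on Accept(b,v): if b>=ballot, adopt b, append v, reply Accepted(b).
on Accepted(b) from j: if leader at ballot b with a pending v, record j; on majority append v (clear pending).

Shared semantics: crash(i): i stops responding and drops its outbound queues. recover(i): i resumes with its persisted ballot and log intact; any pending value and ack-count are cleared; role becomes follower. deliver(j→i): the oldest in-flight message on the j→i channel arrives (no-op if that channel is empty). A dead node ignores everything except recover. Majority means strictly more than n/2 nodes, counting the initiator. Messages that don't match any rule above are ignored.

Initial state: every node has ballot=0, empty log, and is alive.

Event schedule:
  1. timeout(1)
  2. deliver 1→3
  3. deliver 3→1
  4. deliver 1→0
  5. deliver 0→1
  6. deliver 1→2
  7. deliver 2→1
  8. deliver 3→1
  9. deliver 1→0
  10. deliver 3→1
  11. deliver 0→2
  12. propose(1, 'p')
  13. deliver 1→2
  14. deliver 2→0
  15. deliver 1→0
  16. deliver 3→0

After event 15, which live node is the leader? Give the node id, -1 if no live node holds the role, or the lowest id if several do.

1. timeout(1):  <1:cand b5 ->
2. deliver 1→3:  <3:foll b5 ->
3. deliver 3→1:  nop
4. deliver 1→0:  <0:foll b5 ->
5. deliver 0→1:  <1:lead b5 ->
6. deliver 1→2:  <2:foll b5 ->
7. deliver 2→1:  nop
8. deliver 3→1:  nop
9. deliver 1→0:  nop
10. deliver 3→1:  nop
11. deliver 0→2:  nop
12. propose(1,'p'):  nop
13. deliver 1→2:  <2:foll b5 p>
14. deliver 2→0:  nop
15. deliver 1→0:  <0:foll b5 p>

1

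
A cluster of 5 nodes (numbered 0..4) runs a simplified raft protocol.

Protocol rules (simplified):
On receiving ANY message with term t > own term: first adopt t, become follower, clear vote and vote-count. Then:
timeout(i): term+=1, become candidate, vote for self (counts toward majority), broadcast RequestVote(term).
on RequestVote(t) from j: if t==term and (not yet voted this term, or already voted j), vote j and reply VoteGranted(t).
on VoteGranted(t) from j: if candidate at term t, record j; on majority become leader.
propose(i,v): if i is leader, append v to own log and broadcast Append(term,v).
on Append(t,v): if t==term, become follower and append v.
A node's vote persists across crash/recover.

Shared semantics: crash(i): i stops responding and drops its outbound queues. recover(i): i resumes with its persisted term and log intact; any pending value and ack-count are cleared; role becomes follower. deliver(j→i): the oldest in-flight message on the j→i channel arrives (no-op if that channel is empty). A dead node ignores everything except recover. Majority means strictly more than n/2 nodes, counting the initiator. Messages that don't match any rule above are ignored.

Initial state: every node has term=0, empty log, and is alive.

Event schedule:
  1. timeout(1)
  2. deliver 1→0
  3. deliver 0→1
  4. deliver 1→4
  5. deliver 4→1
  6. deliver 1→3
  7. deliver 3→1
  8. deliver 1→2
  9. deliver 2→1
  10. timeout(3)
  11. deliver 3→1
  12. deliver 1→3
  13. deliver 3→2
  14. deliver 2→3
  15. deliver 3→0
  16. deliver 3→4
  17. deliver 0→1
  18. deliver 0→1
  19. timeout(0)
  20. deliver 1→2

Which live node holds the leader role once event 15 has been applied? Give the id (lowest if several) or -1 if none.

[1] timeout(1) → N1(cand t1 [-])
[2] deliver 1→0 → N0(foll t1 [-])
[3] deliver 0→1 → ∅
[4] deliver 1→4 → N4(foll t1 [-])
[5] deliver 4→1 → N1(lead t1 [-])
[6] deliver 1→3 → N3(foll t1 [-])
[7] deliver 3→1 → ∅
[8] deliver 1→2 → N2(foll t1 [-])
[9] deliver 2→1 → ∅
[10] timeout(3) → N3(cand t2 [-])
[11] deliver 3→1 → N1(foll t2 [-])
[12] deliver 1→3 → ∅
[13] deliver 3→2 → N2(foll t2 [-])
[14] deliver 2→3 → N3(lead t2 [-])
[15] deliver 3→0 → N0(foll t2 [-])

3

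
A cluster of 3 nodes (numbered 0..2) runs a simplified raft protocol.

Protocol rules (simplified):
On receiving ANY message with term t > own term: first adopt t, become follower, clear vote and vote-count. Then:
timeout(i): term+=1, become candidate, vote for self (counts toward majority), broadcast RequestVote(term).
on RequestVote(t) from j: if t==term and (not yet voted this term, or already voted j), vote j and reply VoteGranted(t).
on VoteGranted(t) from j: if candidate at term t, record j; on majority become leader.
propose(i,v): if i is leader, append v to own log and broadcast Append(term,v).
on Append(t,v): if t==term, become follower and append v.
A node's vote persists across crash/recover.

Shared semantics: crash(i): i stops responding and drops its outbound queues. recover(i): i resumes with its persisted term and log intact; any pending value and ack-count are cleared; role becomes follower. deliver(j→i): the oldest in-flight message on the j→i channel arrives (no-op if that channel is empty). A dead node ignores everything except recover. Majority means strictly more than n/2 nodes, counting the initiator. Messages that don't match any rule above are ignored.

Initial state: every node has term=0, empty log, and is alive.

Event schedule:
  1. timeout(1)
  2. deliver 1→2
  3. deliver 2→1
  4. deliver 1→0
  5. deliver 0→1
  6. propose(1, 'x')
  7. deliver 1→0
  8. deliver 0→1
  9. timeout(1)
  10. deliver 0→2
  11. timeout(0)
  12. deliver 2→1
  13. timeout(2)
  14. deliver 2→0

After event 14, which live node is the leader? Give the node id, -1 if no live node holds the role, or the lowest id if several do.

[1] timeout(1) → N1(cand t1 [-])
[2] deliver 1→2 → N2(foll t1 [-])
[3] deliver 2→1 → N1(lead t1 [-])
[4] deliver 1→0 → N0(foll t1 [-])
[5] deliver 0→1 → ∅
[6] propose(1,'x') → N1(lead t1 [x])
[7] deliver 1→0 → N0(foll t1 [x])
[8] deliver 0→1 → ∅
[9] timeout(1) → N1(cand t2 [x])
[10] deliver 0→2 → ∅
[11] timeout(0) → N0(cand t2 [x])
[12] deliver 2→1 → ∅
[13] timeout(2) → N2(cand t2 [-])
[14] deliver 2→0 → ∅

-1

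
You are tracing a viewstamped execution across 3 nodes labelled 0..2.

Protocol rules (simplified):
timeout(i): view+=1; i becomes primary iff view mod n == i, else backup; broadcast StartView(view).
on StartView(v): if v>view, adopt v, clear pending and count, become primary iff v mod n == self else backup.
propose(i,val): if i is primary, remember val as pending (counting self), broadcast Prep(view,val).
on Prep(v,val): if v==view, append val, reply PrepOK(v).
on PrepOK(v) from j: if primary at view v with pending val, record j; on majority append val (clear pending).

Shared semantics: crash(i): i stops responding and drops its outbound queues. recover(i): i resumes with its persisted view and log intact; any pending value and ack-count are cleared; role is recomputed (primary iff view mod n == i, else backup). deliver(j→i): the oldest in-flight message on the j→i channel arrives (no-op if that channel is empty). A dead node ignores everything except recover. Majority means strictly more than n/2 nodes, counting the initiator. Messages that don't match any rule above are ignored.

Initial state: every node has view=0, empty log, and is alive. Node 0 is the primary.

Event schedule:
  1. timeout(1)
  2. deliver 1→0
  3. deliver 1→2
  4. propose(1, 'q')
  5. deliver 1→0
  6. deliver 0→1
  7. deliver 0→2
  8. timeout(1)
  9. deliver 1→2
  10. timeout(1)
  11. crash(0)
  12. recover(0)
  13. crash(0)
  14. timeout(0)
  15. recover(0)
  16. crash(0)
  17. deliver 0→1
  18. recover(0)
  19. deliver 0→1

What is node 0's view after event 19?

step 1 timeout(1): 1={prim,v=1,log=-}
step 2 deliver 1→0: 0={back,v=1,log=-}
step 3 deliver 1→2: 2={back,v=1,log=-}
step 4 propose(1,'q'): —
step 5 deliver 1→0: 0={back,v=1,log=q}
step 6 deliver 0→1: 1={prim,v=1,log=q}
step 7 deliver 0→2: —
step 8 timeout(1): 1={back,v=2,log=q}
step 9 deliver 1→2: 2={back,v=1,log=q}
step 10 timeout(1): 1={back,v=3,log=q}
step 11 crash(0): 0={✗back,v=1,log=q}
step 12 recover(0): 0={back,v=1,log=q}
step 13 crash(0): 0={✗back,v=1,log=q}
step 14 timeout(0): —
step 15 recover(0): 0={back,v=1,log=q}
step 16 crash(0): 0={✗back,v=1,log=q}
step 17 deliver 0→1: —
step 18 recover(0): 0={back,v=1,log=q}
step 19 deliver 0→1: —

1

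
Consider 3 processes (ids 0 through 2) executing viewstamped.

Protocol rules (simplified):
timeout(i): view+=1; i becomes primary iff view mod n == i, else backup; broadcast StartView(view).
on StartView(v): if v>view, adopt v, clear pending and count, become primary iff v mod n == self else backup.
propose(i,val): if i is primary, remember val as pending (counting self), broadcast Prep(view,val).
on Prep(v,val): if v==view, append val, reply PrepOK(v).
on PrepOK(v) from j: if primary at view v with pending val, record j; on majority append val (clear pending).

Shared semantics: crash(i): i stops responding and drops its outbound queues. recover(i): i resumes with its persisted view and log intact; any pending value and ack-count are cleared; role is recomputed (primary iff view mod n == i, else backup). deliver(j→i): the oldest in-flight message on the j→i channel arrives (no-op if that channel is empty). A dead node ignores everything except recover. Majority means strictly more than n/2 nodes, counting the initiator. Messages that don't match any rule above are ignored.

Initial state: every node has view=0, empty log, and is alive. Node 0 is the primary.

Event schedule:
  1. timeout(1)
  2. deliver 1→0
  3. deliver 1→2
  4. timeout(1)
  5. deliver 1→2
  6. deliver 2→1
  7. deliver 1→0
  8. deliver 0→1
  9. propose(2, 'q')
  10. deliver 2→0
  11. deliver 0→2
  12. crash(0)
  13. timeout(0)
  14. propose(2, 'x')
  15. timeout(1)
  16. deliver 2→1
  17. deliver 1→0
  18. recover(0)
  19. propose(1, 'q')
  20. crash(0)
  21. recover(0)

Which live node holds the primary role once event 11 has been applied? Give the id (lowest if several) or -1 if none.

after 1 — timeout(1): n1:prim/v1/[-]
after 2 — deliver 1→0: n0:back/v1/[-]
after 3 — deliver 1→2: n2:back/v1/[-]
after 4 — timeout(1): n1:back/v2/[-]
after 5 — deliver 1→2: n2:prim/v2/[-]
after 6 — deliver 2→1: ·
after 7 — deliver 1→0: n0:back/v2/[-]
after 8 — deliver 0→1: ·
after 9 — propose(2,'q'): ·
after 10 — deliver 2→0: n0:back/v2/[q]
after 11 — deliver 0→2: n2:prim/v2/[q]

2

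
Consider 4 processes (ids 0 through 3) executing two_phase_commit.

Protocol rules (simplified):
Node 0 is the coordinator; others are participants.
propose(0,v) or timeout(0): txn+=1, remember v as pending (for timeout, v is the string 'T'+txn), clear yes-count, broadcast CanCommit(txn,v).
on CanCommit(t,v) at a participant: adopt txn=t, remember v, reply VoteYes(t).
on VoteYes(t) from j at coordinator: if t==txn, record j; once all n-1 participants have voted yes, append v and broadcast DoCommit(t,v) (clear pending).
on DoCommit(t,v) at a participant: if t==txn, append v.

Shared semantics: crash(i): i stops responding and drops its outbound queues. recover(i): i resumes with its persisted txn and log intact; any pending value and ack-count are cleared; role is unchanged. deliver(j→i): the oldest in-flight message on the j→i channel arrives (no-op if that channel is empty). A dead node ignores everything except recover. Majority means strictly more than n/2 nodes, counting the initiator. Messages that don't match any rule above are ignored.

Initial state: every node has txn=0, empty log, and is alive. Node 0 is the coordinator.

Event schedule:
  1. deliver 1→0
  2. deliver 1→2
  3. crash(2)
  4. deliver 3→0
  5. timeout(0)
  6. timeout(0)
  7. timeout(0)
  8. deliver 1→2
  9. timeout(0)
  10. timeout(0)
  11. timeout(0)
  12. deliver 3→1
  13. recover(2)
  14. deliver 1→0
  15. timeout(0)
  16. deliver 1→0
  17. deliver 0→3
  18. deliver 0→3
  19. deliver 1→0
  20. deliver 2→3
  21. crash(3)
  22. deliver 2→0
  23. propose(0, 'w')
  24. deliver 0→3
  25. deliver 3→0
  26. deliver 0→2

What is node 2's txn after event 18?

0

after 1 — deliver 1→0: ·
after 2 — deliver 1→2: ·
after 3 — crash(2): n2:✗part/t0/[-]
after 4 — deliver 3→0: ·
after 5 — timeout(0): n0:coor/t1/[-]
after 6 — timeout(0): n0:coor/t2/[-]
after 7 — timeout(0): n0:coor/t3/[-]
after 8 — deliver 1→2: ·
after 9 — timeout(0): n0:coor/t4/[-]
after 10 — timeout(0): n0:coor/t5/[-]
after 11 — timeout(0): n0:coor/t6/[-]
after 12 — deliver 3→1: ·
after 13 — recover(2): n2:part/t0/[-]
after 14 — deliver 1→0: ·
after 15 — timeout(0): n0:coor/t7/[-]
after 16 — deliver 1→0: ·
after 17 — deliver 0→3: n3:part/t1/[-]
after 18 — deliver 0→3: n3:part/t2/[-]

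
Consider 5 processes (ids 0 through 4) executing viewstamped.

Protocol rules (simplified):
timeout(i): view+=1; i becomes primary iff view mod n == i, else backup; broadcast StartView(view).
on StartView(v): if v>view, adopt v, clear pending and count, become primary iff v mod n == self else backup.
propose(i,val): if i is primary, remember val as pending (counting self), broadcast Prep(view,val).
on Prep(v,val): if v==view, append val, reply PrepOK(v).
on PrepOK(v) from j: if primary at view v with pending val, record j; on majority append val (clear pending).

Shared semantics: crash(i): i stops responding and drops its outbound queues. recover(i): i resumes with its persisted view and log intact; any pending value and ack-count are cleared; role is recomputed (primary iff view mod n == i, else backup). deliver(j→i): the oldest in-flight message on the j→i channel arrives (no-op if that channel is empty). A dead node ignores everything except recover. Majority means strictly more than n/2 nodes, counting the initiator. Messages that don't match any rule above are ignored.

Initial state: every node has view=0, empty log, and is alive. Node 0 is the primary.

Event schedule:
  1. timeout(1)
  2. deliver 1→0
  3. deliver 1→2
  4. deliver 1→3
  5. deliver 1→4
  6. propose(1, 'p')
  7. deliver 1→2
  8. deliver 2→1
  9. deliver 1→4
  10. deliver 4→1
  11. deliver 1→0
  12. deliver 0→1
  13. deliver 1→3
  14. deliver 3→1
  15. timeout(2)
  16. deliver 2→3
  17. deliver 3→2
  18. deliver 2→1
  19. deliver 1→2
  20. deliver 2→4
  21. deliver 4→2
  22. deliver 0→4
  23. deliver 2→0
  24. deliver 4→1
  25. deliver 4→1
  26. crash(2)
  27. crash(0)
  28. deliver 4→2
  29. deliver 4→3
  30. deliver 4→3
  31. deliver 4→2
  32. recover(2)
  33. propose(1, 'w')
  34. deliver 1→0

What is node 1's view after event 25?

2

1. timeout(1):  <1:prim v1 ->
2. deliver 1→0:  <0:back v1 ->
3. deliver 1→2:  <2:back v1 ->
4. deliver 1→3:  <3:back v1 ->
5. deliver 1→4:  <4:back v1 ->
6. propose(1,'p'):  nop
7. deliver 1→2:  <2:back v1 p>
8. deliver 2→1:  nop
9. deliver 1→4:  <4:back v1 p>
10. deliver 4→1:  <1:prim v1 p>
11. deliver 1→0:  <0:back v1 p>
12. deliver 0→1:  nop
13. deliver 1→3:  <3:back v1 p>
14. deliver 3→1:  nop
15. timeout(2):  <2:prim v2 p>
16. deliver 2→3:  <3:back v2 p>
17. deliver 3→2:  nop
18. deliver 2→1:  <1:back v2 p>
19. deliver 1→2:  nop
20. deliver 2→4:  <4:back v2 p>
21. deliver 4→2:  nop
22. deliver 0→4:  nop
23. deliver 2→0:  <0:back v2 p>
24. deliver 4→1:  nop
25. deliver 4→1:  nop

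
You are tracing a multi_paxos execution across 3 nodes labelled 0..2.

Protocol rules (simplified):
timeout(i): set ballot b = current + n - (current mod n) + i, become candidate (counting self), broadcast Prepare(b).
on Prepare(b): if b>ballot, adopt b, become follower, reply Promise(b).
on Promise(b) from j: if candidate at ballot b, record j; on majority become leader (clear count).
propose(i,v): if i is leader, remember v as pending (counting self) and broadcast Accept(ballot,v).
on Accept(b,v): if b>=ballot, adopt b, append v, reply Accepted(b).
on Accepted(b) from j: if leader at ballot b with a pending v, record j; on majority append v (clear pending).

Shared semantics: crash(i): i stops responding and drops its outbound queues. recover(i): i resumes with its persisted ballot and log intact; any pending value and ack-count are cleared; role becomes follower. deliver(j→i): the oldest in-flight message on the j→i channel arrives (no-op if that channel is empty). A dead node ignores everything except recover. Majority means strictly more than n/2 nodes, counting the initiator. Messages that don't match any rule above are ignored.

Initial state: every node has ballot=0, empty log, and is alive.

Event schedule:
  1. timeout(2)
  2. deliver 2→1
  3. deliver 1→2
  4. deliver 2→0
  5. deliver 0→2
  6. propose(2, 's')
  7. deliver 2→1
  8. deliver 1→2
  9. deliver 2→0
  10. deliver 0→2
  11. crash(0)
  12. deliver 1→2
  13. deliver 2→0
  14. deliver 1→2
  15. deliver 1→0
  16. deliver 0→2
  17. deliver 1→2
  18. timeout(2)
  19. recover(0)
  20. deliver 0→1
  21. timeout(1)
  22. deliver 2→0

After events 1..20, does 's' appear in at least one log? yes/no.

1. timeout(2):  <2:cand b5 ->
2. deliver 2→1:  <1:foll b5 ->
3. deliver 1→2:  <2:lead b5 ->
4. deliver 2→0:  <0:foll b5 ->
5. deliver 0→2:  nop
6. propose(2,'s'):  nop
7. deliver 2→1:  <1:foll b5 s>
8. deliver 1→2:  <2:lead b5 s>
9. deliver 2→0:  <0:foll b5 s>
10. deliver 0→2:  nop
11. crash(0):  <0:✗foll b5 s>
12. deliver 1→2:  nop
13. deliver 2→0:  nop
14. deliver 1→2:  nop
15. deliver 1→0:  nop
16. deliver 0→2:  nop
17. deliver 1→2:  nop
18. timeout(2):  <2:cand b8 s>
19. recover(0):  <0:foll b5 s>
20. deliver 0→1:  nop

yes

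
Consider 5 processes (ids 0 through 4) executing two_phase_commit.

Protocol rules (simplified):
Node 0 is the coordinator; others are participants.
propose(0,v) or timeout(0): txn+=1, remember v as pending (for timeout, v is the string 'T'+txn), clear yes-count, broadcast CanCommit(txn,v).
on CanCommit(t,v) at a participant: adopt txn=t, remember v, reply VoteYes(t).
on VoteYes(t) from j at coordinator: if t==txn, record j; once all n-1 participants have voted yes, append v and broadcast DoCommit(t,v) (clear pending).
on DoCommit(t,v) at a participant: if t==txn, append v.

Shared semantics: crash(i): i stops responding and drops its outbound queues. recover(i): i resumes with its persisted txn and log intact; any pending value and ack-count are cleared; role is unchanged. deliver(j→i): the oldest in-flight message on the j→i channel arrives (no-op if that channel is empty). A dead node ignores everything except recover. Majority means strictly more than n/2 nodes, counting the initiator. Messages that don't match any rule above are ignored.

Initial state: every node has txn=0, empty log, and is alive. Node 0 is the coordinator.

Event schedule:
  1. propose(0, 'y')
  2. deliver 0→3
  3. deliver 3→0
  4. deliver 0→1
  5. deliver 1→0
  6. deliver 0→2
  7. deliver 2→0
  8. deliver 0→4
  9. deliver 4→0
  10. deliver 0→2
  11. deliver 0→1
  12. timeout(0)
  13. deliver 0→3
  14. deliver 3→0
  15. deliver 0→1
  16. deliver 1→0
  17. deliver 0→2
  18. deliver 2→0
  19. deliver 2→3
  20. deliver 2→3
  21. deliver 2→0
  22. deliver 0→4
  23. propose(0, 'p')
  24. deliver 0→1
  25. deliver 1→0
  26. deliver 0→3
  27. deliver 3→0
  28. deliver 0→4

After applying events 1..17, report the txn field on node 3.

1

after 1 — propose(0,'y'): n0:coor/t1/[-]
after 2 — deliver 0→3: n3:part/t1/[-]
after 3 — deliver 3→0: ·
after 4 — deliver 0→1: n1:part/t1/[-]
after 5 — deliver 1→0: ·
after 6 — deliver 0→2: n2:part/t1/[-]
after 7 — deliver 2→0: ·
after 8 — deliver 0→4: n4:part/t1/[-]
after 9 — deliver 4→0: n0:coor/t1/[y]
after 10 — deliver 0→2: n2:part/t1/[y]
after 11 — deliver 0→1: n1:part/t1/[y]
after 12 — timeout(0): n0:coor/t2/[y]
after 13 — deliver 0→3: n3:part/t1/[y]
after 14 — deliver 3→0: ·
after 15 — deliver 0→1: n1:part/t2/[y]
after 16 — deliver 1→0: ·
after 17 — deliver 0→2: n2:part/t2/[y]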